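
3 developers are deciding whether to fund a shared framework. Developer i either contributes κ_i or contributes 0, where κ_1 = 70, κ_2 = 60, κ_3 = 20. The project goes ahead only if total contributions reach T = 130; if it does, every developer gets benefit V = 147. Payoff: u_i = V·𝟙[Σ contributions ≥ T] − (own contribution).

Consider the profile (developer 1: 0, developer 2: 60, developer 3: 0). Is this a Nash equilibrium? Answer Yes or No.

Total = 60 < 130: not provided.
Developer 1 (pledges 0, payoff 0): pledging 70 → total 130, payoff 77. Profitable deviation.

No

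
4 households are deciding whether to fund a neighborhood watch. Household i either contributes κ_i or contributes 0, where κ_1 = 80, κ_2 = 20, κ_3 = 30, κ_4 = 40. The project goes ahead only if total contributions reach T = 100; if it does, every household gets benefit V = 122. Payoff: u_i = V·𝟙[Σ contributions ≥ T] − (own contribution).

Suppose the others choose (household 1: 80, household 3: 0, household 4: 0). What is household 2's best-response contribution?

Others' total = 80. Contributing 20 brings total to 100 ≥ 100: gain V − κ_2 = 102.
Best response: 20.

20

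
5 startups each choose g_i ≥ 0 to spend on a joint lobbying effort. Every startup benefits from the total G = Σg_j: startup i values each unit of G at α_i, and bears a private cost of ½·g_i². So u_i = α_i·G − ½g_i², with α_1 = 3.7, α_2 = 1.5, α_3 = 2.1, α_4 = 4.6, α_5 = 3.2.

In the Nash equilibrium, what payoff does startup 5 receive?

43.2

Startup i's FOC: ∂u_i/∂g_i = α_i − g_i = 0, so g_i* = α_i.
NE contributions = (3.7, 1.5, 2.1, 4.6, 3.2); G = 15.1.
u_5 = α_5·G − ½·(g_5)² = 3.2·15.1 − ½·3.2² = 43.2.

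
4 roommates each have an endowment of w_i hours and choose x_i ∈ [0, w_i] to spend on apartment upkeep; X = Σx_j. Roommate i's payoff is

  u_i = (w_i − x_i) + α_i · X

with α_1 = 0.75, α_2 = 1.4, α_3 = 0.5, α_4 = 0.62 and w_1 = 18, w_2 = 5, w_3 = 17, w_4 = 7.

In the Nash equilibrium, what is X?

∂u_i/∂x_i = α_i − 1, so roommate i contributes w_i if α_i > 1, else 0.
α_i > 1 for i ∈ {2}; NE contributions (0, 5, 0, 0), X = 5.

5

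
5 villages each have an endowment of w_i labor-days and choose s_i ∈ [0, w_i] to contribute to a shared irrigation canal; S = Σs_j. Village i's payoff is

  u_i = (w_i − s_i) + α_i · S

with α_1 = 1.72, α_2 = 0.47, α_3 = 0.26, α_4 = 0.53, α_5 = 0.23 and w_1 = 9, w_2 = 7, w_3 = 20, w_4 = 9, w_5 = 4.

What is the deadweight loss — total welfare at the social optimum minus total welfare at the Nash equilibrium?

∂u_i/∂s_i = α_i − 1, so village i contributes w_i if α_i > 1, else 0.
α_i > 1 for i ∈ {1}; NE contributions (9, 0, 0, 0, 0), S = 9.
W^NE = Σw_i − S^NE + (Σα_i)·S^NE = 49 + 2.21·9 = 68.89.
Planner: ∂(Σu_j)/∂s_i = Σα_j − 1 = 2.21 > 0, so everyone contributes w_i; S^SO = 49, W^SO = 49 + 2.21·49 = 157.29.
Deadweight loss = 88.4.

88.4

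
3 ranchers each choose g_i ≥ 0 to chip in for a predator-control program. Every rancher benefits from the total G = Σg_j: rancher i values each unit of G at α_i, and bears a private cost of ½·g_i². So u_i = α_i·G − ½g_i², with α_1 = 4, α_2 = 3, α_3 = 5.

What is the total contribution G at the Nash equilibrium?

12

Rancher i's FOC: ∂u_i/∂g_i = α_i − g_i = 0, so g_i* = α_i.
NE contributions = (4, 3, 5); G = 12.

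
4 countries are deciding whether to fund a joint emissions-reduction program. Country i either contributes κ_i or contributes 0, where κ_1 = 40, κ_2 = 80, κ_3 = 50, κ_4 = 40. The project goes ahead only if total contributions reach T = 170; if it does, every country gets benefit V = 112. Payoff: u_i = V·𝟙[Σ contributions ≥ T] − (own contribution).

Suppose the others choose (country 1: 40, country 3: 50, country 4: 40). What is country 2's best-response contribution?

80

Others' total = 130. Contributing 80 brings total to 210 ≥ 170: gain V − κ_2 = 32.
Best response: 80.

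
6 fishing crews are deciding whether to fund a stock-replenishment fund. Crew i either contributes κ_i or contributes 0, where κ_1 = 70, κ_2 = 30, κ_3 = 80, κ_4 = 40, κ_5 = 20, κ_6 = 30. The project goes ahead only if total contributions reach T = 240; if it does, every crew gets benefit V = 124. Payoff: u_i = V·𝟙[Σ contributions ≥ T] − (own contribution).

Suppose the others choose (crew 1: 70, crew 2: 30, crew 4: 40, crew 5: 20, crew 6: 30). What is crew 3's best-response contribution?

Others' total = 190. Contributing 80 brings total to 270 ≥ 240: gain V − κ_3 = 44.
Best response: 80.

80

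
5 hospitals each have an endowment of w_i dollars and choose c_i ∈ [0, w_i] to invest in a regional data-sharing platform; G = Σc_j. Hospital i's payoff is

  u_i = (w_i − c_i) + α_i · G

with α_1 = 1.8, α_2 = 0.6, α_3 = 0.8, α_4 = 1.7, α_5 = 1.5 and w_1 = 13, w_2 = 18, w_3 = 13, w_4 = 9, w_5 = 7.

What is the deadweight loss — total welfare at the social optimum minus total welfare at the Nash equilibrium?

167.4

∂u_i/∂c_i = α_i − 1, so hospital i contributes w_i if α_i > 1, else 0.
α_i > 1 for i ∈ {1, 4, 5}; NE contributions (13, 0, 0, 9, 7), G = 29.
W^NE = Σw_i − G^NE + (Σα_i)·G^NE = 60 + 5.4·29 = 216.6.
Planner: ∂(Σu_j)/∂c_i = Σα_j − 1 = 5.4 > 0, so everyone contributes w_i; G^SO = 60, W^SO = 60 + 5.4·60 = 384.
Deadweight loss = 167.4.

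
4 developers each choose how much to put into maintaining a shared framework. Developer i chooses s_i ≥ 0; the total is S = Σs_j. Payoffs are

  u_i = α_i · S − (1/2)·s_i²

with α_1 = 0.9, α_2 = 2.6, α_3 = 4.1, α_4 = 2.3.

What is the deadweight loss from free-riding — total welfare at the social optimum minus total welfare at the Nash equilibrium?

112.845

Developer i's FOC: ∂u_i/∂s_i = α_i − s_i = 0, so s_i* = α_i.
NE contributions = (0.9, 2.6, 4.1, 2.3); S = 9.9.
W^NE = (Σα)·S − ½Σα_i² = 9.9² − ½·29.67 = 83.175.
Planner sets s_i = Σα_j = 9.9 for every i, so S^SO = 4·9.9 = 39.6.
W^SO = (Σα)·S^SO − ½·4·(Σα)² = (4/2)·9.9² = 196.02.
Deadweight loss = W^SO − W^NE = 112.845.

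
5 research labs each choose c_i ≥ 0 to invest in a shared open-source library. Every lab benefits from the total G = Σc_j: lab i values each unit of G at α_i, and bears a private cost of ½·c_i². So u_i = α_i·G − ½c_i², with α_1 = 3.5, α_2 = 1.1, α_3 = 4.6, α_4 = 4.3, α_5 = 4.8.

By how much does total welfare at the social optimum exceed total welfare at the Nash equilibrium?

Lab i's FOC: ∂u_i/∂c_i = α_i − c_i = 0, so c_i* = α_i.
NE contributions = (3.5, 1.1, 4.6, 4.3, 4.8); G = 18.3.
W^NE = (Σα)·G − ½Σα_i² = 18.3² − ½·76.15 = 296.815.
Planner sets c_i = Σα_j = 18.3 for every i, so G^SO = 5·18.3 = 91.5.
W^SO = (Σα)·G^SO − ½·5·(Σα)² = (5/2)·18.3² = 837.225.
Deadweight loss = W^SO − W^NE = 540.41.

540.41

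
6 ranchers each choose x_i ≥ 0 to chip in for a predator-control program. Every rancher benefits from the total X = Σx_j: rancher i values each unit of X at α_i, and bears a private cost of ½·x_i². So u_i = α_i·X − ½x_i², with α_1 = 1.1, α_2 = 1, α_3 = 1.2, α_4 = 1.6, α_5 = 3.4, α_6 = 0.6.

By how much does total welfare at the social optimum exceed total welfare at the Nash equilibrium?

Rancher i's FOC: ∂u_i/∂x_i = α_i − x_i = 0, so x_i* = α_i.
NE contributions = (1.1, 1, 1.2, 1.6, 3.4, 0.6); X = 8.9.
W^NE = (Σα)·X − ½Σα_i² = 8.9² − ½·18.13 = 70.145.
Planner sets x_i = Σα_j = 8.9 for every i, so X^SO = 6·8.9 = 53.4.
W^SO = (Σα)·X^SO − ½·6·(Σα)² = (6/2)·8.9² = 237.63.
Deadweight loss = W^SO − W^NE = 167.485.

167.485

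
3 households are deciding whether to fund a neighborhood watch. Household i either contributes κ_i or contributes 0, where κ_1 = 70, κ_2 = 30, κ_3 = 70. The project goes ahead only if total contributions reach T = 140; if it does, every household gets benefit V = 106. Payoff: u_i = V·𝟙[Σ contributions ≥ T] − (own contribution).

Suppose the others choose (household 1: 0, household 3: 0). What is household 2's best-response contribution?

0

Others' total = 0. Even contributing 30 gives 30 < 140: no benefit either way.
Best response: 0.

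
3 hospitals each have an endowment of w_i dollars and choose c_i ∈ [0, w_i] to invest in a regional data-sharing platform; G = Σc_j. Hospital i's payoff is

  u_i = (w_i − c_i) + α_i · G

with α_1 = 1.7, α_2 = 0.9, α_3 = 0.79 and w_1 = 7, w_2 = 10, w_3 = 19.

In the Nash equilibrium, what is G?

∂u_i/∂c_i = α_i − 1, so hospital i contributes w_i if α_i > 1, else 0.
α_i > 1 for i ∈ {1}; NE contributions (7, 0, 0), G = 7.

7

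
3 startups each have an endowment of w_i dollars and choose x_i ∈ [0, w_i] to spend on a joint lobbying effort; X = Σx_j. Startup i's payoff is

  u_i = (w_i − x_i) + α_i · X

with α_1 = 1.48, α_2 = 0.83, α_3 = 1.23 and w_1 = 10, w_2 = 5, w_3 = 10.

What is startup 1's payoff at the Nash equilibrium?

∂u_i/∂x_i = α_i − 1, so startup i contributes w_i if α_i > 1, else 0.
α_i > 1 for i ∈ {1, 3}; NE contributions (10, 0, 10), X = 20.
u_1 = (10 − 10) + 1.48·20 = 29.6.

29.6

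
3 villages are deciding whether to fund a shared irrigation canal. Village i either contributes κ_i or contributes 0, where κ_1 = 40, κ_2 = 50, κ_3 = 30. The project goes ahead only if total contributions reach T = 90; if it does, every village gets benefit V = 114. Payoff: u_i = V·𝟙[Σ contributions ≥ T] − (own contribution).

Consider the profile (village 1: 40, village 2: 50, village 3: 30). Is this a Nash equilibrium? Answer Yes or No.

Total = 120 ≥ 90: provided.
Village 1 (pledges 40, payoff 74): dropping to 0 → total 80, payoff 0. No gain.
Village 2 (pledges 50, payoff 64): dropping to 0 → total 70, payoff 0. No gain.
Village 3 (pledges 30, payoff 84): dropping to 0 → total 90, payoff 114. Profitable deviation.

No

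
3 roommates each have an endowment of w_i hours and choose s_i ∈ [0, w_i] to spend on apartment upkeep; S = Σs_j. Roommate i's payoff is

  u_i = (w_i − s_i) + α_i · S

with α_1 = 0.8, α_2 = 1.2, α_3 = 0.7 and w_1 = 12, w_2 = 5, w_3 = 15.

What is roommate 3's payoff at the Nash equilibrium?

18.5

∂u_i/∂s_i = α_i − 1, so roommate i contributes w_i if α_i > 1, else 0.
α_i > 1 for i ∈ {2}; NE contributions (0, 5, 0), S = 5.
u_3 = (15 − 0) + 0.7·5 = 18.5.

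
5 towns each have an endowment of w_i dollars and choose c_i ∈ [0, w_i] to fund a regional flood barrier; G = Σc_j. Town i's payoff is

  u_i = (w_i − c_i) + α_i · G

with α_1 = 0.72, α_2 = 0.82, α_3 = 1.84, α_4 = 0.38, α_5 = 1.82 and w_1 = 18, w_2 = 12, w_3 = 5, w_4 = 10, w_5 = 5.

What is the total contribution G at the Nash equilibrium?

10

∂u_i/∂c_i = α_i − 1, so town i contributes w_i if α_i > 1, else 0.
α_i > 1 for i ∈ {3, 5}; NE contributions (0, 0, 5, 0, 5), G = 10.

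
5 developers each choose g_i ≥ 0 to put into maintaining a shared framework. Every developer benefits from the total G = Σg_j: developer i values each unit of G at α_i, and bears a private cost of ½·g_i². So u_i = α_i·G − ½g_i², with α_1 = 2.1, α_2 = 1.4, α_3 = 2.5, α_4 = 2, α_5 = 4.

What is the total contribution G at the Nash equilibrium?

Developer i's FOC: ∂u_i/∂g_i = α_i − g_i = 0, so g_i* = α_i.
NE contributions = (2.1, 1.4, 2.5, 2, 4); G = 12.

12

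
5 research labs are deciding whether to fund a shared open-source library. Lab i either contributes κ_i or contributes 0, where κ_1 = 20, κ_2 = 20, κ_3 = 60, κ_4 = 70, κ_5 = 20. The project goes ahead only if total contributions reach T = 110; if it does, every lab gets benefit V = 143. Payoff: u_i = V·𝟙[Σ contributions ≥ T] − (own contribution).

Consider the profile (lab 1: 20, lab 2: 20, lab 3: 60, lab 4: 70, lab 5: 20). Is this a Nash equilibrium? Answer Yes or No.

Total = 190 ≥ 110: provided.
Lab 1 (pledges 20, payoff 123): dropping to 0 → total 170, payoff 143. Profitable deviation.

No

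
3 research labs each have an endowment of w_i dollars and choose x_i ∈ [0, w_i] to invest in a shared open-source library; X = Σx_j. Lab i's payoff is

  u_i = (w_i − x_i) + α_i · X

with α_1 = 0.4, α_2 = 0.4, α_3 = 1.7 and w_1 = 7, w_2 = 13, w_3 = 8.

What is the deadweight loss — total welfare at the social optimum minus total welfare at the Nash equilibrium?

∂u_i/∂x_i = α_i − 1, so lab i contributes w_i if α_i > 1, else 0.
α_i > 1 for i ∈ {3}; NE contributions (0, 0, 8), X = 8.
W^NE = Σw_i − X^NE + (Σα_i)·X^NE = 28 + 1.5·8 = 40.
Planner: ∂(Σu_j)/∂x_i = Σα_j − 1 = 1.5 > 0, so everyone contributes w_i; X^SO = 28, W^SO = 28 + 1.5·28 = 70.
Deadweight loss = 30.

30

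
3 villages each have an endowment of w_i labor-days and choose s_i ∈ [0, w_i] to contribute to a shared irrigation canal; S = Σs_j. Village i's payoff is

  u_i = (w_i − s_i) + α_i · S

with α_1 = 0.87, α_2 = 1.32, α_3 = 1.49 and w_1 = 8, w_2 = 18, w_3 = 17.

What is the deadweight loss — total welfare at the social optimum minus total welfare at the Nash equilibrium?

21.44

∂u_i/∂s_i = α_i − 1, so village i contributes w_i if α_i > 1, else 0.
α_i > 1 for i ∈ {2, 3}; NE contributions (0, 18, 17), S = 35.
W^NE = Σw_i − S^NE + (Σα_i)·S^NE = 43 + 2.68·35 = 136.8.
Planner: ∂(Σu_j)/∂s_i = Σα_j − 1 = 2.68 > 0, so everyone contributes w_i; S^SO = 43, W^SO = 43 + 2.68·43 = 158.24.
Deadweight loss = 21.44.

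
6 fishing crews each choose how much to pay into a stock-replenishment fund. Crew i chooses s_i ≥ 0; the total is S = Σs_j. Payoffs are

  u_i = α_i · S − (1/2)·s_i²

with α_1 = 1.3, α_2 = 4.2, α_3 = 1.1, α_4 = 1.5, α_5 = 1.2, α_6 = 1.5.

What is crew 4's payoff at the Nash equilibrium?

15.075

Crew i's FOC: ∂u_i/∂s_i = α_i − s_i = 0, so s_i* = α_i.
NE contributions = (1.3, 4.2, 1.1, 1.5, 1.2, 1.5); S = 10.8.
u_4 = α_4·S − ½·(s_4)² = 1.5·10.8 − ½·1.5² = 15.075.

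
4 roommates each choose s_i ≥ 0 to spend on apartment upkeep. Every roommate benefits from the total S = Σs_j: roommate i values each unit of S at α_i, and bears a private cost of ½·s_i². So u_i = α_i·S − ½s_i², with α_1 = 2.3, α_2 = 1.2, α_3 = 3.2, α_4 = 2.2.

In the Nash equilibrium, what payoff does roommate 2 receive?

9.96

Roommate i's FOC: ∂u_i/∂s_i = α_i − s_i = 0, so s_i* = α_i.
NE contributions = (2.3, 1.2, 3.2, 2.2); S = 8.9.
u_2 = α_2·S − ½·(s_2)² = 1.2·8.9 − ½·1.2² = 9.96.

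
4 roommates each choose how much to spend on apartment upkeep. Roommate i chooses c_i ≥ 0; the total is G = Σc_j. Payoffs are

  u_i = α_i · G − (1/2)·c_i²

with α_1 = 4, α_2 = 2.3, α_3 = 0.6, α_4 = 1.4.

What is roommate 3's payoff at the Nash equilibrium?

Roommate i's FOC: ∂u_i/∂c_i = α_i − c_i = 0, so c_i* = α_i.
NE contributions = (4, 2.3, 0.6, 1.4); G = 8.3.
u_3 = α_3·G − ½·(c_3)² = 0.6·8.3 − ½·0.6² = 4.8.

4.8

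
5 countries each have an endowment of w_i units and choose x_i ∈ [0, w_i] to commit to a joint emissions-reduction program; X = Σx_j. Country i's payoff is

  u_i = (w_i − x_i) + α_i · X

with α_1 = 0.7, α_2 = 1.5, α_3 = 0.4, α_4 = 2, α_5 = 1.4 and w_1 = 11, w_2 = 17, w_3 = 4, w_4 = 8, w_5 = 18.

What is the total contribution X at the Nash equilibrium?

∂u_i/∂x_i = α_i − 1, so country i contributes w_i if α_i > 1, else 0.
α_i > 1 for i ∈ {2, 4, 5}; NE contributions (0, 17, 0, 8, 18), X = 43.

43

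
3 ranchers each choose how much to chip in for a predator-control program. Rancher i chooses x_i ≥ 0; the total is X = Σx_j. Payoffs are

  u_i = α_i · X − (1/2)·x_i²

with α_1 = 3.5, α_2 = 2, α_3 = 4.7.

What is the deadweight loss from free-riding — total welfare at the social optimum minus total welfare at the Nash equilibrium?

71.19

Rancher i's FOC: ∂u_i/∂x_i = α_i − x_i = 0, so x_i* = α_i.
NE contributions = (3.5, 2, 4.7); X = 10.2.
W^NE = (Σα)·X − ½Σα_i² = 10.2² − ½·38.34 = 84.87.
Planner sets x_i = Σα_j = 10.2 for every i, so X^SO = 3·10.2 = 30.6.
W^SO = (Σα)·X^SO − ½·3·(Σα)² = (3/2)·10.2² = 156.06.
Deadweight loss = W^SO − W^NE = 71.19.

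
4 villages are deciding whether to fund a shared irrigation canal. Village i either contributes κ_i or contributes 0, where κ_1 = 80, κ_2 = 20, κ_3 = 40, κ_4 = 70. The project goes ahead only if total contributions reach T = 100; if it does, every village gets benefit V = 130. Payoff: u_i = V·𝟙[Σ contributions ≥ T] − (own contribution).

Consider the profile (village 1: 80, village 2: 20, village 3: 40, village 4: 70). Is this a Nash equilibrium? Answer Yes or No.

Total = 210 ≥ 100: provided.
Village 1 (pledges 80, payoff 50): dropping to 0 → total 130, payoff 130. Profitable deviation.

No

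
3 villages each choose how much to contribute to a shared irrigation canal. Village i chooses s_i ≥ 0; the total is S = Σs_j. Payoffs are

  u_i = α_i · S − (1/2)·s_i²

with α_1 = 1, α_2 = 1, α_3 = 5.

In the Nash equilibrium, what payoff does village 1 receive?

6.5

Village i's FOC: ∂u_i/∂s_i = α_i − s_i = 0, so s_i* = α_i.
NE contributions = (1, 1, 5); S = 7.
u_1 = α_1·S − ½·(s_1)² = 1·7 − ½·1² = 6.5.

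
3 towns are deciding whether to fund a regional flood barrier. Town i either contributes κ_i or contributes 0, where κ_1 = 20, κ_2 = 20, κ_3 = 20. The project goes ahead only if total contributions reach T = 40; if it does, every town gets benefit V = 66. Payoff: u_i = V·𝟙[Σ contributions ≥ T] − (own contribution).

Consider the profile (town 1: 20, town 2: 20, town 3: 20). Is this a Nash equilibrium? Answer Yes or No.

No

Total = 60 ≥ 40: provided.
Town 1 (pledges 20, payoff 46): dropping to 0 → total 40, payoff 66. Profitable deviation.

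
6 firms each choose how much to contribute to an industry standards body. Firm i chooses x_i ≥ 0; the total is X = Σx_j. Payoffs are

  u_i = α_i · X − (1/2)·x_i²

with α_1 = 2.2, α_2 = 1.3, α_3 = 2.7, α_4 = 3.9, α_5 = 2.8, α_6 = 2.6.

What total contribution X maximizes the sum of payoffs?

Planner FOC: ∂(Σu_j)/∂x_i = (Σα_j) − x_i = 0, so x_i^SO = Σα_j = 15.5 for every i; X^SO = 93.

93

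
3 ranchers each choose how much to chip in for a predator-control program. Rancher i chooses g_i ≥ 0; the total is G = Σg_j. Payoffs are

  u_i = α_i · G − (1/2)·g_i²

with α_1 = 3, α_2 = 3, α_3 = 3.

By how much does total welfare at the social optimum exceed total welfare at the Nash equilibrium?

54

Rancher i's FOC: ∂u_i/∂g_i = α_i − g_i = 0, so g_i* = α_i.
NE contributions = (3, 3, 3); G = 9.
W^NE = (Σα)·G − ½Σα_i² = 9² − ½·27 = 67.5.
Planner sets g_i = Σα_j = 9 for every i, so G^SO = 3·9 = 27.
W^SO = (Σα)·G^SO − ½·3·(Σα)² = (3/2)·9² = 121.5.
Deadweight loss = W^SO − W^NE = 54.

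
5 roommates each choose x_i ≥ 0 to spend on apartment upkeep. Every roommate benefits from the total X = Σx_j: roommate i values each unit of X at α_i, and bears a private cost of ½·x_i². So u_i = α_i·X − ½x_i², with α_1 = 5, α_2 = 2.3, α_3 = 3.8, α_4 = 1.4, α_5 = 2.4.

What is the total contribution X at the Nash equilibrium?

Roommate i's FOC: ∂u_i/∂x_i = α_i − x_i = 0, so x_i* = α_i.
NE contributions = (5, 2.3, 3.8, 1.4, 2.4); X = 14.9.

14.9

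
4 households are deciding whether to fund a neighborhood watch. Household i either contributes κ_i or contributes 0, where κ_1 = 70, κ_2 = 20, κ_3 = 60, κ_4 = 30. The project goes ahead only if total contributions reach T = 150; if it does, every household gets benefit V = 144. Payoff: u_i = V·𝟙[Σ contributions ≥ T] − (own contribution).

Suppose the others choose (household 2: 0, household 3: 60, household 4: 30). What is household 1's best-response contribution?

Others' total = 90. Contributing 70 brings total to 160 ≥ 150: gain V − κ_1 = 74.
Best response: 70.

70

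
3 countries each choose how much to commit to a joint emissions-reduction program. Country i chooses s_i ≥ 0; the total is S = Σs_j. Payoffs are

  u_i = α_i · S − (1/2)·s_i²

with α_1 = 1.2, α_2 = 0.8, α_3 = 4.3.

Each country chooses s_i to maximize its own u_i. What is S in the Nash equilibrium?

Country i's FOC: ∂u_i/∂s_i = α_i − s_i = 0, so s_i* = α_i.
NE contributions = (1.2, 0.8, 4.3); S = 6.3.

6.3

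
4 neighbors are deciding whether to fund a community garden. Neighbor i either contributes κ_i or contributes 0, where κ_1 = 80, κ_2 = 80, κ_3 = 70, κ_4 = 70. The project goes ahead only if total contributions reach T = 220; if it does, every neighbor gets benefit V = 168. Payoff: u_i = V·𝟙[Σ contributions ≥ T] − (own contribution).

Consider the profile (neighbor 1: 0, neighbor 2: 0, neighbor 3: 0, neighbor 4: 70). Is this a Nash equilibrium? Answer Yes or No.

No

Total = 70 < 220: not provided.
Neighbor 1 (pledges 0, payoff 0): pledging 80 → total 150, payoff -80. No gain.
Neighbor 2 (pledges 0, payoff 0): pledging 80 → total 150, payoff -80. No gain.
Neighbor 3 (pledges 0, payoff 0): pledging 70 → total 140, payoff -70. No gain.
Neighbor 4 (pledges 70, payoff -70): dropping to 0 → total 0, payoff 0. Profitable deviation.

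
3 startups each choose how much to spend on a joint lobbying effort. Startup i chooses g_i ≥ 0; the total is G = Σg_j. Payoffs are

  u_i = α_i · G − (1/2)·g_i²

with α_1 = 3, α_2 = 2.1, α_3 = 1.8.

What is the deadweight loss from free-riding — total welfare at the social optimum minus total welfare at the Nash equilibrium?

Startup i's FOC: ∂u_i/∂g_i = α_i − g_i = 0, so g_i* = α_i.
NE contributions = (3, 2.1, 1.8); G = 6.9.
W^NE = (Σα)·G − ½Σα_i² = 6.9² − ½·16.65 = 39.285.
Planner sets g_i = Σα_j = 6.9 for every i, so G^SO = 3·6.9 = 20.7.
W^SO = (Σα)·G^SO − ½·3·(Σα)² = (3/2)·6.9² = 71.415.
Deadweight loss = W^SO − W^NE = 32.13.

32.13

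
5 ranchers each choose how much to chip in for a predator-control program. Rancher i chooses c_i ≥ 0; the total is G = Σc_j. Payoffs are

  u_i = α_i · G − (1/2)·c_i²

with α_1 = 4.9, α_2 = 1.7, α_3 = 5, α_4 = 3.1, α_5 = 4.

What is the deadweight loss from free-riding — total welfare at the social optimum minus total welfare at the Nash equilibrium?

563.29

Rancher i's FOC: ∂u_i/∂c_i = α_i − c_i = 0, so c_i* = α_i.
NE contributions = (4.9, 1.7, 5, 3.1, 4); G = 18.7.
W^NE = (Σα)·G − ½Σα_i² = 18.7² − ½·77.51 = 310.935.
Planner sets c_i = Σα_j = 18.7 for every i, so G^SO = 5·18.7 = 93.5.
W^SO = (Σα)·G^SO − ½·5·(Σα)² = (5/2)·18.7² = 874.225.
Deadweight loss = W^SO − W^NE = 563.29.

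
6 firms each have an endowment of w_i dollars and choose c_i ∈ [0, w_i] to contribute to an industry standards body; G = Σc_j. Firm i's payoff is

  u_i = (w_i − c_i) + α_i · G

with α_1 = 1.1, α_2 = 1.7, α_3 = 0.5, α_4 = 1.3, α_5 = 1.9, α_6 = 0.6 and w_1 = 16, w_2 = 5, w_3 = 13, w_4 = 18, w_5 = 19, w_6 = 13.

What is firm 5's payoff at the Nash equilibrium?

110.2

∂u_i/∂c_i = α_i − 1, so firm i contributes w_i if α_i > 1, else 0.
α_i > 1 for i ∈ {1, 2, 4, 5}; NE contributions (16, 5, 0, 18, 19, 0), G = 58.
u_5 = (19 − 19) + 1.9·58 = 110.2.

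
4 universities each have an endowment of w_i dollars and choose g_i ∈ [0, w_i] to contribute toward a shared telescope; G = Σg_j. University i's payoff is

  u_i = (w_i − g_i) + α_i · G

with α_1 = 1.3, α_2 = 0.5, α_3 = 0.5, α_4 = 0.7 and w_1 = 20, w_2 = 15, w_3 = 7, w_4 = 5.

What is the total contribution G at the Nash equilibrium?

20

∂u_i/∂g_i = α_i − 1, so university i contributes w_i if α_i > 1, else 0.
α_i > 1 for i ∈ {1}; NE contributions (20, 0, 0, 0), G = 20.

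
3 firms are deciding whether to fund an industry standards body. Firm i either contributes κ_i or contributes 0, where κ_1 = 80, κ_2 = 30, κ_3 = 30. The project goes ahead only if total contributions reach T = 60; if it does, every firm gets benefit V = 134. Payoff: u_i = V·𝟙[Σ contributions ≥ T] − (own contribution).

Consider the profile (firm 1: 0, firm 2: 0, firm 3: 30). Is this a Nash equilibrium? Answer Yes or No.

No

Total = 30 < 60: not provided.
Firm 1 (pledges 0, payoff 0): pledging 80 → total 110, payoff 54. Profitable deviation.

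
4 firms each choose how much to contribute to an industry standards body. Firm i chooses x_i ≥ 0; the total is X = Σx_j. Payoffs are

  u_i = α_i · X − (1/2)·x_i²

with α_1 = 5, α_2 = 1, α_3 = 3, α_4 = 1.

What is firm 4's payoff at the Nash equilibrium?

9.5

Firm i's FOC: ∂u_i/∂x_i = α_i − x_i = 0, so x_i* = α_i.
NE contributions = (5, 1, 3, 1); X = 10.
u_4 = α_4·X − ½·(x_4)² = 1·10 − ½·1² = 9.5.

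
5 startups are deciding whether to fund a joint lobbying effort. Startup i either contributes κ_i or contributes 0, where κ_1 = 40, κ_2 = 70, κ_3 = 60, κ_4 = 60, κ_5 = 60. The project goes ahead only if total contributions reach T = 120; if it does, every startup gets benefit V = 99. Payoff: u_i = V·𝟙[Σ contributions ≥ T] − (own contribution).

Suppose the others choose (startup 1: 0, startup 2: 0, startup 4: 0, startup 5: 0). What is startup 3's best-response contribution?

0

Others' total = 0. Even contributing 60 gives 60 < 120: no benefit either way.
Best response: 0.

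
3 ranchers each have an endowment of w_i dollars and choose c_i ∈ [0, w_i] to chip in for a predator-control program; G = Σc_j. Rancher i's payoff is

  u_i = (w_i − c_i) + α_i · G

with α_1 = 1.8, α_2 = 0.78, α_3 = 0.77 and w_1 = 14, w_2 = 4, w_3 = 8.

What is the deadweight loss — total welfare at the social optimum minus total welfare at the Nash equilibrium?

∂u_i/∂c_i = α_i − 1, so rancher i contributes w_i if α_i > 1, else 0.
α_i > 1 for i ∈ {1}; NE contributions (14, 0, 0), G = 14.
W^NE = Σw_i − G^NE + (Σα_i)·G^NE = 26 + 2.35·14 = 58.9.
Planner: ∂(Σu_j)/∂c_i = Σα_j − 1 = 2.35 > 0, so everyone contributes w_i; G^SO = 26, W^SO = 26 + 2.35·26 = 87.1.
Deadweight loss = 28.2.

28.2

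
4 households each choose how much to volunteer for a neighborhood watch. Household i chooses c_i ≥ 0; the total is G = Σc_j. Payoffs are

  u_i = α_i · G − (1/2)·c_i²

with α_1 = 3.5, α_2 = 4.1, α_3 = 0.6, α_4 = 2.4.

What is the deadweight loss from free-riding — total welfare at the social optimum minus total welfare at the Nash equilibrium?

129.95

Household i's FOC: ∂u_i/∂c_i = α_i − c_i = 0, so c_i* = α_i.
NE contributions = (3.5, 4.1, 0.6, 2.4); G = 10.6.
W^NE = (Σα)·G − ½Σα_i² = 10.6² − ½·35.18 = 94.77.
Planner sets c_i = Σα_j = 10.6 for every i, so G^SO = 4·10.6 = 42.4.
W^SO = (Σα)·G^SO − ½·4·(Σα)² = (4/2)·10.6² = 224.72.
Deadweight loss = W^SO − W^NE = 129.95.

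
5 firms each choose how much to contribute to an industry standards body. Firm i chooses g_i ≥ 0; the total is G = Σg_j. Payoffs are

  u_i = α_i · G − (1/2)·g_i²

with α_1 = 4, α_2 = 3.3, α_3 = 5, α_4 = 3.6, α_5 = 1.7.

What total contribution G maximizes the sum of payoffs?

88

Planner FOC: ∂(Σu_j)/∂g_i = (Σα_j) − g_i = 0, so g_i^SO = Σα_j = 17.6 for every i; G^SO = 88.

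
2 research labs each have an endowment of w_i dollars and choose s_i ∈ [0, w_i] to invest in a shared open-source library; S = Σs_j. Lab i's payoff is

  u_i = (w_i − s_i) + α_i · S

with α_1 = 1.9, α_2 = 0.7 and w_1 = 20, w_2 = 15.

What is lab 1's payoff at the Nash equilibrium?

38

∂u_i/∂s_i = α_i − 1, so lab i contributes w_i if α_i > 1, else 0.
α_i > 1 for i ∈ {1}; NE contributions (20, 0), S = 20.
u_1 = (20 − 20) + 1.9·20 = 38.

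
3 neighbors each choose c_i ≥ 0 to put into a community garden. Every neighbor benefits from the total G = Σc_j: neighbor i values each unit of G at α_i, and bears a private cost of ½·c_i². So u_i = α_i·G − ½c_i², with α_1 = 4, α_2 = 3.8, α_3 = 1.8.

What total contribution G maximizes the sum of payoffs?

Planner FOC: ∂(Σu_j)/∂c_i = (Σα_j) − c_i = 0, so c_i^SO = Σα_j = 9.6 for every i; G^SO = 28.8.

28.8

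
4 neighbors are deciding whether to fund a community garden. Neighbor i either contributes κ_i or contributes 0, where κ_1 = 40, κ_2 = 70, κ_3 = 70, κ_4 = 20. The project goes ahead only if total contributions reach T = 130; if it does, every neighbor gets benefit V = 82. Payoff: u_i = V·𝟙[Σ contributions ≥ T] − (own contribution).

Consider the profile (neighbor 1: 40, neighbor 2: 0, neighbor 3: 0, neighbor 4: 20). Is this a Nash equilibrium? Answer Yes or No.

Total = 60 < 130: not provided.
Neighbor 1 (pledges 40, payoff -40): dropping to 0 → total 20, payoff 0. Profitable deviation.

No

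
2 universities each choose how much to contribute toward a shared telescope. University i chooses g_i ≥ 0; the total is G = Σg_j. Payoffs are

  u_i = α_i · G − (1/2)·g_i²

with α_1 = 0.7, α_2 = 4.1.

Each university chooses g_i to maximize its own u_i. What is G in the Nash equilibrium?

4.8

University i's FOC: ∂u_i/∂g_i = α_i − g_i = 0, so g_i* = α_i.
NE contributions = (0.7, 4.1); G = 4.8.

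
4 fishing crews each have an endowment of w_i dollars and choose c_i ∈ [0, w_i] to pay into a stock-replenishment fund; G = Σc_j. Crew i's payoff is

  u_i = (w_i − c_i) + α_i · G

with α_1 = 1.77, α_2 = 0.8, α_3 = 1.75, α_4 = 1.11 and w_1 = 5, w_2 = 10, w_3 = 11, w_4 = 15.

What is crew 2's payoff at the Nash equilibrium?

34.8

∂u_i/∂c_i = α_i − 1, so crew i contributes w_i if α_i > 1, else 0.
α_i > 1 for i ∈ {1, 3, 4}; NE contributions (5, 0, 11, 15), G = 31.
u_2 = (10 − 0) + 0.8·31 = 34.8.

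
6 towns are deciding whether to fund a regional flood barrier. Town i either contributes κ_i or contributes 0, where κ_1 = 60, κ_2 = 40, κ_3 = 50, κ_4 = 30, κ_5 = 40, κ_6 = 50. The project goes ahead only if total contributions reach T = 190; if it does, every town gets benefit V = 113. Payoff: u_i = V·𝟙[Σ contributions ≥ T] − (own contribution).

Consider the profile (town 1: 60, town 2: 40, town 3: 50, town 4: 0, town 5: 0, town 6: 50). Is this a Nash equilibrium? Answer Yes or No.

Yes

Total = 200 ≥ 190: provided.
Town 1 (pledges 60, payoff 53): dropping to 0 → total 140, payoff 0. No gain.
Town 2 (pledges 40, payoff 73): dropping to 0 → total 160, payoff 0. No gain.
Town 3 (pledges 50, payoff 63): dropping to 0 → total 150, payoff 0. No gain.
Town 4 (pledges 0, payoff 113): pledging 30 → total 230, payoff 83. No gain.
Town 5 (pledges 0, payoff 113): pledging 40 → total 240, payoff 73. No gain.
Town 6 (pledges 50, payoff 63): dropping to 0 → total 150, payoff 0. No gain.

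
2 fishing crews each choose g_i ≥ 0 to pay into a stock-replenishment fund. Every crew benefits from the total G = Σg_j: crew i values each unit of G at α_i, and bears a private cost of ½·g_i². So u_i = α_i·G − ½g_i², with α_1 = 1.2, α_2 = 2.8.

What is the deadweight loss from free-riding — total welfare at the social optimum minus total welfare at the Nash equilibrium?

4.64

Crew i's FOC: ∂u_i/∂g_i = α_i − g_i = 0, so g_i* = α_i.
NE contributions = (1.2, 2.8); G = 4.
W^NE = (Σα)·G − ½Σα_i² = 4² − ½·9.28 = 11.36.
Planner sets g_i = Σα_j = 4 for every i, so G^SO = 2·4 = 8.
W^SO = (Σα)·G^SO − ½·2·(Σα)² = (2/2)·4² = 16.
Deadweight loss = W^SO − W^NE = 4.64.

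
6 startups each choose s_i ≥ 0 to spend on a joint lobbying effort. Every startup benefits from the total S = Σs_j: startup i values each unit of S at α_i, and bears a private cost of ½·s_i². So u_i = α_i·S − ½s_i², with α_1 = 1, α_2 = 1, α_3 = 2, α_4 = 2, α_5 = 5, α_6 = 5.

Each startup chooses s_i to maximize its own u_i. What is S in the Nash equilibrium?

Startup i's FOC: ∂u_i/∂s_i = α_i − s_i = 0, so s_i* = α_i.
NE contributions = (1, 1, 2, 2, 5, 5); S = 16.

16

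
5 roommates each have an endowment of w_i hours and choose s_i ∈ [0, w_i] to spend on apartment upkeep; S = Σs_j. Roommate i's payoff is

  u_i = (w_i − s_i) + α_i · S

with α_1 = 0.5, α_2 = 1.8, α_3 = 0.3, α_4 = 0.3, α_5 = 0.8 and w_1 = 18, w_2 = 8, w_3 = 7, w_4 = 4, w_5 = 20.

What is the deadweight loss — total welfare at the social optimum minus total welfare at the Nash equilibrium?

132.3

∂u_i/∂s_i = α_i − 1, so roommate i contributes w_i if α_i > 1, else 0.
α_i > 1 for i ∈ {2}; NE contributions (0, 8, 0, 0, 0), S = 8.
W^NE = Σw_i − S^NE + (Σα_i)·S^NE = 57 + 2.7·8 = 78.6.
Planner: ∂(Σu_j)/∂s_i = Σα_j − 1 = 2.7 > 0, so everyone contributes w_i; S^SO = 57, W^SO = 57 + 2.7·57 = 210.9.
Deadweight loss = 132.3.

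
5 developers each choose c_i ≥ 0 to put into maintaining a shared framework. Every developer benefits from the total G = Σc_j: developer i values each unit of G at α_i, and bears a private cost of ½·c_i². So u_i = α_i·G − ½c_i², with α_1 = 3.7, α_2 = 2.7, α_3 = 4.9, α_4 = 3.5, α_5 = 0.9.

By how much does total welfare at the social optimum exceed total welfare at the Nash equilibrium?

398.76

Developer i's FOC: ∂u_i/∂c_i = α_i − c_i = 0, so c_i* = α_i.
NE contributions = (3.7, 2.7, 4.9, 3.5, 0.9); G = 15.7.
W^NE = (Σα)·G − ½Σα_i² = 15.7² − ½·58.05 = 217.465.
Planner sets c_i = Σα_j = 15.7 for every i, so G^SO = 5·15.7 = 78.5.
W^SO = (Σα)·G^SO − ½·5·(Σα)² = (5/2)·15.7² = 616.225.
Deadweight loss = W^SO − W^NE = 398.76.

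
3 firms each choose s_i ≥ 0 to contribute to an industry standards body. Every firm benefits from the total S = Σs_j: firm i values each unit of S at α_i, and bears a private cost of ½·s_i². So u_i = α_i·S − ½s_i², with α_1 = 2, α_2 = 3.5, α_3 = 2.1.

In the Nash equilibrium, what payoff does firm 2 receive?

20.475

Firm i's FOC: ∂u_i/∂s_i = α_i − s_i = 0, so s_i* = α_i.
NE contributions = (2, 3.5, 2.1); S = 7.6.
u_2 = α_2·S − ½·(s_2)² = 3.5·7.6 − ½·3.5² = 20.475.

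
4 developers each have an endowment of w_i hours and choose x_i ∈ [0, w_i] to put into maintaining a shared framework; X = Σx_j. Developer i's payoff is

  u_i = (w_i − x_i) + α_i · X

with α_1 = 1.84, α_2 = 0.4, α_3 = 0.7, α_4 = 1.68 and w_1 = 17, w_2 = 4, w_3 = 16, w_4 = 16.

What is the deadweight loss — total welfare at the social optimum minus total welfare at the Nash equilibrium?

∂u_i/∂x_i = α_i − 1, so developer i contributes w_i if α_i > 1, else 0.
α_i > 1 for i ∈ {1, 4}; NE contributions (17, 0, 0, 16), X = 33.
W^NE = Σw_i − X^NE + (Σα_i)·X^NE = 53 + 3.62·33 = 172.46.
Planner: ∂(Σu_j)/∂x_i = Σα_j − 1 = 3.62 > 0, so everyone contributes w_i; X^SO = 53, W^SO = 53 + 3.62·53 = 244.86.
Deadweight loss = 72.4.

72.4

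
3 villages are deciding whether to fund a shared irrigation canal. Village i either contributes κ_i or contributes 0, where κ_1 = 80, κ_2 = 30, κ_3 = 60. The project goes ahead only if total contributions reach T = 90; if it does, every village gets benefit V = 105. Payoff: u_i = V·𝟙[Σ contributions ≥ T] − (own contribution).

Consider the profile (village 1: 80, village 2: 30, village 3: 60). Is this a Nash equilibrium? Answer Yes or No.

No

Total = 170 ≥ 90: provided.
Village 1 (pledges 80, payoff 25): dropping to 0 → total 90, payoff 105. Profitable deviation.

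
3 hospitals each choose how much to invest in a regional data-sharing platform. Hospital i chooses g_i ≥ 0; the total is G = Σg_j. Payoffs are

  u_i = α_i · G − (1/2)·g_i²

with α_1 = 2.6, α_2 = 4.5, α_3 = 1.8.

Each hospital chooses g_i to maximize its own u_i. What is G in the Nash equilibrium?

Hospital i's FOC: ∂u_i/∂g_i = α_i − g_i = 0, so g_i* = α_i.
NE contributions = (2.6, 4.5, 1.8); G = 8.9.

8.9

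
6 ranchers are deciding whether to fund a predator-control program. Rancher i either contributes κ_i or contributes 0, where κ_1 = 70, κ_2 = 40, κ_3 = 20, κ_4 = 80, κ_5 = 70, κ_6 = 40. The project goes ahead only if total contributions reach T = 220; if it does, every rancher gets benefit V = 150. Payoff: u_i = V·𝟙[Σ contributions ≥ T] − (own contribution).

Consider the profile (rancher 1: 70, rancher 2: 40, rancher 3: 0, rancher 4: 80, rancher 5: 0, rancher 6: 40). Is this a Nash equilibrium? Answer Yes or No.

Yes

Total = 230 ≥ 220: provided.
Rancher 1 (pledges 70, payoff 80): dropping to 0 → total 160, payoff 0. No gain.
Rancher 2 (pledges 40, payoff 110): dropping to 0 → total 190, payoff 0. No gain.
Rancher 3 (pledges 0, payoff 150): pledging 20 → total 250, payoff 130. No gain.
Rancher 4 (pledges 80, payoff 70): dropping to 0 → total 150, payoff 0. No gain.
Rancher 5 (pledges 0, payoff 150): pledging 70 → total 300, payoff 80. No gain.
Rancher 6 (pledges 40, payoff 110): dropping to 0 → total 190, payoff 0. No gain.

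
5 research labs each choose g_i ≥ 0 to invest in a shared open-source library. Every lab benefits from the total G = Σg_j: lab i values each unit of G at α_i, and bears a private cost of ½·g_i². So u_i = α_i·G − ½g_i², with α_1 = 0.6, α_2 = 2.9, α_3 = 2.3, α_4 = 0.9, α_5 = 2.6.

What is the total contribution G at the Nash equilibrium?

Lab i's FOC: ∂u_i/∂g_i = α_i − g_i = 0, so g_i* = α_i.
NE contributions = (0.6, 2.9, 2.3, 0.9, 2.6); G = 9.3.

9.3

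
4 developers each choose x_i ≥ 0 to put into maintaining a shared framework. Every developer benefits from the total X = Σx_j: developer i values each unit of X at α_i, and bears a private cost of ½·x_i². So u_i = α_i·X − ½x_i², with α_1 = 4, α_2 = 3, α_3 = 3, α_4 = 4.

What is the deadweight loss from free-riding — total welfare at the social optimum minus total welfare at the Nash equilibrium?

221

Developer i's FOC: ∂u_i/∂x_i = α_i − x_i = 0, so x_i* = α_i.
NE contributions = (4, 3, 3, 4); X = 14.
W^NE = (Σα)·X − ½Σα_i² = 14² − ½·50 = 171.
Planner sets x_i = Σα_j = 14 for every i, so X^SO = 4·14 = 56.
W^SO = (Σα)·X^SO − ½·4·(Σα)² = (4/2)·14² = 392.
Deadweight loss = W^SO − W^NE = 221.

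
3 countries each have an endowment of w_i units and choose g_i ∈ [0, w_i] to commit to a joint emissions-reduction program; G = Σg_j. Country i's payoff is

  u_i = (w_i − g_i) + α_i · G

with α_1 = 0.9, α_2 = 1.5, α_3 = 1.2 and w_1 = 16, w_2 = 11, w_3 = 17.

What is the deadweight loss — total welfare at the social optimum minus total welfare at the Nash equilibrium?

∂u_i/∂g_i = α_i − 1, so country i contributes w_i if α_i > 1, else 0.
α_i > 1 for i ∈ {2, 3}; NE contributions (0, 11, 17), G = 28.
W^NE = Σw_i − G^NE + (Σα_i)·G^NE = 44 + 2.6·28 = 116.8.
Planner: ∂(Σu_j)/∂g_i = Σα_j − 1 = 2.6 > 0, so everyone contributes w_i; G^SO = 44, W^SO = 44 + 2.6·44 = 158.4.
Deadweight loss = 41.6.

41.6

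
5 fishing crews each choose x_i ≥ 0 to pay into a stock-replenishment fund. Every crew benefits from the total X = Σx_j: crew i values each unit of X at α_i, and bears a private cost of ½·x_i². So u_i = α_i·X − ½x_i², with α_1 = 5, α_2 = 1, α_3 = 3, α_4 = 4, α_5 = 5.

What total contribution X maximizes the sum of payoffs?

Planner FOC: ∂(Σu_j)/∂x_i = (Σα_j) − x_i = 0, so x_i^SO = Σα_j = 18 for every i; X^SO = 90.

90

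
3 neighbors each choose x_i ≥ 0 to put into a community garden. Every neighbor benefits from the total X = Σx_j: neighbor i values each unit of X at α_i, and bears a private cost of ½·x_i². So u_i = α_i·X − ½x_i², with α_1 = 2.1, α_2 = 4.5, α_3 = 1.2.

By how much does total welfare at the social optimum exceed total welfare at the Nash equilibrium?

Neighbor i's FOC: ∂u_i/∂x_i = α_i − x_i = 0, so x_i* = α_i.
NE contributions = (2.1, 4.5, 1.2); X = 7.8.
W^NE = (Σα)·X − ½Σα_i² = 7.8² − ½·26.1 = 47.79.
Planner sets x_i = Σα_j = 7.8 for every i, so X^SO = 3·7.8 = 23.4.
W^SO = (Σα)·X^SO − ½·3·(Σα)² = (3/2)·7.8² = 91.26.
Deadweight loss = W^SO − W^NE = 43.47.

43.47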